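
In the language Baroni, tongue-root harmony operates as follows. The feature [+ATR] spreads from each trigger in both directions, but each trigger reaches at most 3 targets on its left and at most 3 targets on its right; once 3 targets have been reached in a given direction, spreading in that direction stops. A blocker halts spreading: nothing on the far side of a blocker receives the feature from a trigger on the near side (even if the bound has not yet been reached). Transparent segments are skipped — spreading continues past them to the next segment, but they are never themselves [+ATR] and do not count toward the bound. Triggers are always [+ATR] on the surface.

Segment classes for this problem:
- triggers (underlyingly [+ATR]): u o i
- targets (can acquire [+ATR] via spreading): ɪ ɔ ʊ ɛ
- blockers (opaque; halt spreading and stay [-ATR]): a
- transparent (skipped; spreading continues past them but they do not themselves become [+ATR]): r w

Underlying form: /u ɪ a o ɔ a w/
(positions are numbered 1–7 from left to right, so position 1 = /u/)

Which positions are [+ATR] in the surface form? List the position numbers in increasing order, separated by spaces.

From /u/ at 1 rightward: 2 /ɪ/ → [+ATR]; 3 /a/ blocks.
From /u/ at 1 leftward: word edge.
From /o/ at 4 rightward: 5 /ɔ/ → [+ATR]; 6 /a/ blocks.
From /o/ at 4 leftward: 3 /a/ blocks.

1 2 4 5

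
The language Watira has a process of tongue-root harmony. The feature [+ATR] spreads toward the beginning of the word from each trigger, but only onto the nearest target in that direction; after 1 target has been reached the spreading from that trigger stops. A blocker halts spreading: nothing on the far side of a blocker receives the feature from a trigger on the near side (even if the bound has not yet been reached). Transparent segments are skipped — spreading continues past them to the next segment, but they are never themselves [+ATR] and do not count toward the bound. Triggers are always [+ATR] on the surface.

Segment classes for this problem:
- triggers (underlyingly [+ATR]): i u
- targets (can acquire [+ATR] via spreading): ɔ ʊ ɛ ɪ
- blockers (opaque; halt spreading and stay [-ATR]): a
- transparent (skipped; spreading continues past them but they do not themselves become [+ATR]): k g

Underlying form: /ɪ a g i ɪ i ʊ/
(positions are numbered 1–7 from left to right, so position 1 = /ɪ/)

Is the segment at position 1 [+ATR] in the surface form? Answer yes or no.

no

From /i/ at 4 leftward: 3 /g/ transparent; 2 /a/ blocks.
From /i/ at 6 leftward: 5 /ɪ/ → [+ATR]; bound reached.
Targets with no active source: positions 1 7 stay [-ATR].
[+ATR] positions on the surface: 4 5 6.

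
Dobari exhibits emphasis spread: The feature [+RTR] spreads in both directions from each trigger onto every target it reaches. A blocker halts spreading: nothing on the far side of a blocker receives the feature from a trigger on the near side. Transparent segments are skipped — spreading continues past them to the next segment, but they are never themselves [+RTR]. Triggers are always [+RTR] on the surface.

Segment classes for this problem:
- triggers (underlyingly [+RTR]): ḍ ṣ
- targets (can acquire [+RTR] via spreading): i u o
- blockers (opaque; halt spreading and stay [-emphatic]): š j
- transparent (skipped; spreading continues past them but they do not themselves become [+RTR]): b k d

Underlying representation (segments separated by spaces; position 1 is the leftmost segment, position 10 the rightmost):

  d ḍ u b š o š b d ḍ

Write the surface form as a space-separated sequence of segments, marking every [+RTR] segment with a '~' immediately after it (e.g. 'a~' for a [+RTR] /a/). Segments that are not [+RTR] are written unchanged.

From /ḍ/ at 2 rightward: 3 /u/ → [+RTR]; 4 /b/ transparent; 5 /š/ blocks.
From /ḍ/ at 2 leftward: 1 /d/ transparent; word edge.
From /ḍ/ at 10 rightward: word edge.
From /ḍ/ at 10 leftward: 9 /d/ transparent; 8 /b/ transparent; 7 /š/ blocks.
Target with no active source: position 6 stays [-emphatic].
[+RTR] positions on the surface: 2 3 10.

d ḍ~ u~ b š o š b d ḍ~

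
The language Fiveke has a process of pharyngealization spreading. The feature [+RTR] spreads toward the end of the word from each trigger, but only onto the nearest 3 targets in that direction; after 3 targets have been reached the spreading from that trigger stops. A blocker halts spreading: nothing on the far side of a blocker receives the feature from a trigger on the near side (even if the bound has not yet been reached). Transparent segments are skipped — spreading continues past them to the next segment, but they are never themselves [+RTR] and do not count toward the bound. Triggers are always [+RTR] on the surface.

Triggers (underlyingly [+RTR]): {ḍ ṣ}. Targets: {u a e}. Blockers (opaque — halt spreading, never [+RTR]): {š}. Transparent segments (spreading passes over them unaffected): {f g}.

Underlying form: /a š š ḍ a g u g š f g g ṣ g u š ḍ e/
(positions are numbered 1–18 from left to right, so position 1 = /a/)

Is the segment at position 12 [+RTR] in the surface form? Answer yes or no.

no

From /ḍ/ at 4 rightward: 5 /a/ → [+RTR]; 6 /g/ transparent; 7 /u/ → [+RTR]; 8 /g/ transparent; 9 /š/ blocks.
From /ṣ/ at 13 rightward: 14 /g/ transparent; 15 /u/ → [+RTR]; 16 /š/ blocks.
From /ḍ/ at 17 rightward: 18 /e/ → [+RTR]; word edge.
Target with no active source: position 1 stays [-emphatic].
[+RTR] positions on the surface: 4 5 7 13 15 17 18.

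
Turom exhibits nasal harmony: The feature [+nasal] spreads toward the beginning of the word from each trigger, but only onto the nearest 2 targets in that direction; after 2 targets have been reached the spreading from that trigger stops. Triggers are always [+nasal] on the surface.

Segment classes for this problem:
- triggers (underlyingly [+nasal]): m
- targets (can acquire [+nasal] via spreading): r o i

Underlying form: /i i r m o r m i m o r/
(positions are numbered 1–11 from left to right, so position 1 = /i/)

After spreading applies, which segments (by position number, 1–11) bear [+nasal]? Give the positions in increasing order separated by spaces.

From /m/ at 4 leftward: 3 /r/ → [+nasal]; 2 /i/ → [+nasal]; bound reached.
From /m/ at 7 leftward: 6 /r/ → [+nasal]; 5 /o/ → [+nasal]; bound reached.
From /m/ at 9 leftward: 8 /i/ → [+nasal]; 7 /m/ is itself a trigger — this domain ends here.
Targets with no active source: positions 1 10 11 stay [-nasal].

2 3 4 5 6 7 8 9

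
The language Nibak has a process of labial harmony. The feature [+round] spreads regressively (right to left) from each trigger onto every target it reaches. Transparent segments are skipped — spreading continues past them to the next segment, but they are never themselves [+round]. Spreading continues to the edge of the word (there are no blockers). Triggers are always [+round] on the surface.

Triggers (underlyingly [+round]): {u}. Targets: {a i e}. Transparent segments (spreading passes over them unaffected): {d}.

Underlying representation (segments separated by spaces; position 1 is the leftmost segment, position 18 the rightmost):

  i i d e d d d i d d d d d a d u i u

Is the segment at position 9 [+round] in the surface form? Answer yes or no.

no

From /u/ at 16 leftward: 15 /d/ transparent; 14 /a/ → [+round]; 13 /d/ transparent; 12 /d/ transparent; 11 /d/ transparent; 10 /d/ transparent; 9 /d/ transparent; 8 /i/ → [+round]; 7 /d/ transparent; 6 /d/ transparent; 5 /d/ transparent; 4 /e/ → [+round]; 3 /d/ transparent; 2 /i/ → [+round]; 1 /i/ → [+round]; word edge.
From /u/ at 18 leftward: 17 /i/ → [+round]; 16 /u/ is itself a trigger — this domain ends here.
[+round] positions on the surface: 1 2 4 8 14 16 17 18.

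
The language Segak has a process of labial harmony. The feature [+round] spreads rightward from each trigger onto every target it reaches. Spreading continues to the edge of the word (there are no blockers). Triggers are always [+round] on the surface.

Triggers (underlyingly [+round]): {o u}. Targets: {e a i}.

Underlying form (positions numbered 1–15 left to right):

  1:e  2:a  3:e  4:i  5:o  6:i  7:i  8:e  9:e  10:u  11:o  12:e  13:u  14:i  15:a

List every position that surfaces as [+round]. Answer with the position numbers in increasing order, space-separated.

5 6 7 8 9 10 11 12 13 14 15

From /o/ at 5 rightward: 6 /i/ → [+round]; 7 /i/ → [+round]; 8 /e/ → [+round]; 9 /e/ → [+round]; 10 /u/ is itself a trigger — this domain ends here.
From /u/ at 10 rightward: 11 /o/ is itself a trigger — this domain ends here.
From /o/ at 11 rightward: 12 /e/ → [+round]; 13 /u/ is itself a trigger — this domain ends here.
From /u/ at 13 rightward: 14 /i/ → [+round]; 15 /a/ → [+round]; word edge.
Targets with no active source: positions 1 2 3 4 stay [-round].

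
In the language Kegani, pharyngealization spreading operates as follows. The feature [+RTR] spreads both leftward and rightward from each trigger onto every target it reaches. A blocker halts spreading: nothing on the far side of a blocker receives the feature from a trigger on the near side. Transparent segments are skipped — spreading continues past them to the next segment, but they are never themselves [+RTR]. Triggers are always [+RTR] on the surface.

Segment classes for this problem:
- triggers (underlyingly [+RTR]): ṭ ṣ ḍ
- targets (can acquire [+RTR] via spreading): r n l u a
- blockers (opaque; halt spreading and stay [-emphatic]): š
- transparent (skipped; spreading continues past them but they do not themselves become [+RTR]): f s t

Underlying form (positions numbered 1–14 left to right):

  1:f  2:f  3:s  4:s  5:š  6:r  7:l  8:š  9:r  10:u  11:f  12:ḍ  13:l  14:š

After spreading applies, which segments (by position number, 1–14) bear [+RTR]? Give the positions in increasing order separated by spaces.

9 10 12 13

From /ḍ/ at 12 rightward: 13 /l/ → [+RTR]; 14 /š/ blocks.
From /ḍ/ at 12 leftward: 11 /f/ transparent; 10 /u/ → [+RTR]; 9 /r/ → [+RTR]; 8 /š/ blocks.
Targets with no active source: positions 6 7 stay [-emphatic].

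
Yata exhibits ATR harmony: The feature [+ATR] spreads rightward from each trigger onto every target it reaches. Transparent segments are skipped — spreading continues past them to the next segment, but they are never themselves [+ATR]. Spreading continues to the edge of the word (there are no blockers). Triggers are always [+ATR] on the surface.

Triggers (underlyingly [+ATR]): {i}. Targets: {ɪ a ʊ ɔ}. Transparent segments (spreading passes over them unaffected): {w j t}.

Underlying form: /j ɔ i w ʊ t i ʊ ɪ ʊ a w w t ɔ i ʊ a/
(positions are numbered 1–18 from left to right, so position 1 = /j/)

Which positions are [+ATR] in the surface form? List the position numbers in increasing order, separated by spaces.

3 5 7 8 9 10 11 15 16 17 18

From /i/ at 3 rightward: 4 /w/ transparent; 5 /ʊ/ → [+ATR]; 6 /t/ transparent; 7 /i/ is itself a trigger — this domain ends here.
From /i/ at 7 rightward: 8 /ʊ/ → [+ATR]; 9 /ɪ/ → [+ATR]; 10 /ʊ/ → [+ATR]; 11 /a/ → [+ATR]; 12 /w/ transparent; 13 /w/ transparent; 14 /t/ transparent; 15 /ɔ/ → [+ATR]; 16 /i/ is itself a trigger — this domain ends here.
From /i/ at 16 rightward: 17 /ʊ/ → [+ATR]; 18 /a/ → [+ATR]; word edge.
Target with no active source: position 2 stays [-ATR].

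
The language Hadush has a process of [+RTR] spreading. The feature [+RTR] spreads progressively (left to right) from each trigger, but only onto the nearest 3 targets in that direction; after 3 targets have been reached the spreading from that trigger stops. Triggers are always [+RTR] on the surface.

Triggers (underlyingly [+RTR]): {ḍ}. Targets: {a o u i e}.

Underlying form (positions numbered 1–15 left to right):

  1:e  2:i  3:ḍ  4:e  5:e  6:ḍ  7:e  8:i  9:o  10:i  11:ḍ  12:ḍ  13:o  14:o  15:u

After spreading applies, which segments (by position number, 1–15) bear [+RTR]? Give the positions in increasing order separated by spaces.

From /ḍ/ at 3 rightward: 4 /e/ → [+RTR]; 5 /e/ → [+RTR]; 6 /ḍ/ is itself a trigger — this domain ends here.
From /ḍ/ at 6 rightward: 7 /e/ → [+RTR]; 8 /i/ → [+RTR]; 9 /o/ → [+RTR]; bound reached.
From /ḍ/ at 11 rightward: 12 /ḍ/ is itself a trigger — this domain ends here.
From /ḍ/ at 12 rightward: 13 /o/ → [+RTR]; 14 /o/ → [+RTR]; 15 /u/ → [+RTR]; bound reached.
Targets with no active source: positions 1 2 10 stay [-emphatic].

3 4 5 6 7 8 9 11 12 13 14 15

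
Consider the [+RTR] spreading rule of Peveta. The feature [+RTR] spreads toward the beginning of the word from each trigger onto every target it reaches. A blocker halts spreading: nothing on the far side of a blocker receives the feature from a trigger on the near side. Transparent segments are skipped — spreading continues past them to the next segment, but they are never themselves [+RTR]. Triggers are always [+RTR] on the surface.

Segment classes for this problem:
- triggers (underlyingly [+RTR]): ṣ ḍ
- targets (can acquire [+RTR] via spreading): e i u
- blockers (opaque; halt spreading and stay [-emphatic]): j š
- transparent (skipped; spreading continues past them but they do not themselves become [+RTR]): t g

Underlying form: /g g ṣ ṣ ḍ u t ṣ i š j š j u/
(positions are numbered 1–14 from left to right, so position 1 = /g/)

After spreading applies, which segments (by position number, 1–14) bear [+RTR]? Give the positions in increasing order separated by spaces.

3 4 5 6 8

From /ṣ/ at 3 leftward: 2 /g/ transparent; 1 /g/ transparent; word edge.
From /ṣ/ at 4 leftward: 3 /ṣ/ is itself a trigger — this domain ends here.
From /ḍ/ at 5 leftward: 4 /ṣ/ is itself a trigger — this domain ends here.
From /ṣ/ at 8 leftward: 7 /t/ transparent; 6 /u/ → [+RTR]; 5 /ḍ/ is itself a trigger — this domain ends here.
Targets with no active source: positions 9 14 stay [-emphatic].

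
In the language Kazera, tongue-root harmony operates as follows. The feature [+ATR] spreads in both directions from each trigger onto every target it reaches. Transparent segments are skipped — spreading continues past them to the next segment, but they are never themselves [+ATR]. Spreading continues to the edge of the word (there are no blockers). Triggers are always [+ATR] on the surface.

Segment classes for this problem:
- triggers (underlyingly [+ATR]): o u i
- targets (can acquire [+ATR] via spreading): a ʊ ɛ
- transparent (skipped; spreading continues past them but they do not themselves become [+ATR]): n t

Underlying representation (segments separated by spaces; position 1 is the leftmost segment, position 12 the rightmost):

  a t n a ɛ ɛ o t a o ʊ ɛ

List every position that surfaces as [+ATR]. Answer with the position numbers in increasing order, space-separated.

1 4 5 6 7 9 10 11 12

From /o/ at 7 rightward: 8 /t/ transparent; 9 /a/ → [+ATR]; 10 /o/ is itself a trigger — this domain ends here.
From /o/ at 7 leftward: 6 /ɛ/ → [+ATR]; 5 /ɛ/ → [+ATR]; 4 /a/ → [+ATR]; 3 /n/ transparent; 2 /t/ transparent; 1 /a/ → [+ATR]; word edge.
From /o/ at 10 rightward: 11 /ʊ/ → [+ATR]; 12 /ɛ/ → [+ATR]; word edge.
From /o/ at 10 leftward: 9 /a/ → [+ATR]; 8 /t/ transparent; 7 /o/ is itself a trigger — this domain ends here.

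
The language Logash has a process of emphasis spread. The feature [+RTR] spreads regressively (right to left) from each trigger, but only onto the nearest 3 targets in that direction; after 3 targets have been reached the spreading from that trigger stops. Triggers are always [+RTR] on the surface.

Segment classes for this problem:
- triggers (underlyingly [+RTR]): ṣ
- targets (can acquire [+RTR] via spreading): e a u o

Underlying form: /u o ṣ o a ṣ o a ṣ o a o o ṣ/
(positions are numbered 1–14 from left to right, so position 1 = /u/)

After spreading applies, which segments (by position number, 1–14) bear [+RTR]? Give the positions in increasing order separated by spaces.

1 2 3 4 5 6 7 8 9 11 12 13 14

From /ṣ/ at 3 leftward: 2 /o/ → [+RTR]; 1 /u/ → [+RTR]; word edge.
From /ṣ/ at 6 leftward: 5 /a/ → [+RTR]; 4 /o/ → [+RTR]; 3 /ṣ/ is itself a trigger — this domain ends here.
From /ṣ/ at 9 leftward: 8 /a/ → [+RTR]; 7 /o/ → [+RTR]; 6 /ṣ/ is itself a trigger — this domain ends here.
From /ṣ/ at 14 leftward: 13 /o/ → [+RTR]; 12 /o/ → [+RTR]; 11 /a/ → [+RTR]; bound reached.
Target with no active source: position 10 stays [-emphatic].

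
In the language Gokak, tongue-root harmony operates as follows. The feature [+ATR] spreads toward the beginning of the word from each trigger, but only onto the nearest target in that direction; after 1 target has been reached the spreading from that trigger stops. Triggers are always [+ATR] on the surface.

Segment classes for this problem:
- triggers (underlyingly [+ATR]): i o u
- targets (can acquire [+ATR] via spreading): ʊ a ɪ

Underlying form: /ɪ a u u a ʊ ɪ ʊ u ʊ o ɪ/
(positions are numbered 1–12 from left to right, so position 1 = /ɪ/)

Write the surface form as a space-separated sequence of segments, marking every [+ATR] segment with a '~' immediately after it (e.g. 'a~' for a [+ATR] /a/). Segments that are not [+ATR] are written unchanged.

From /u/ at 3 leftward: 2 /a/ → [+ATR]; bound reached.
From /u/ at 4 leftward: 3 /u/ is itself a trigger — this domain ends here.
From /u/ at 9 leftward: 8 /ʊ/ → [+ATR]; bound reached.
From /o/ at 11 leftward: 10 /ʊ/ → [+ATR]; bound reached.
Targets with no active source: positions 1 5 6 7 12 stay [-ATR].
[+ATR] positions on the surface: 2 3 4 8 9 10 11.

ɪ a~ u~ u~ a ʊ ɪ ʊ~ u~ ʊ~ o~ ɪ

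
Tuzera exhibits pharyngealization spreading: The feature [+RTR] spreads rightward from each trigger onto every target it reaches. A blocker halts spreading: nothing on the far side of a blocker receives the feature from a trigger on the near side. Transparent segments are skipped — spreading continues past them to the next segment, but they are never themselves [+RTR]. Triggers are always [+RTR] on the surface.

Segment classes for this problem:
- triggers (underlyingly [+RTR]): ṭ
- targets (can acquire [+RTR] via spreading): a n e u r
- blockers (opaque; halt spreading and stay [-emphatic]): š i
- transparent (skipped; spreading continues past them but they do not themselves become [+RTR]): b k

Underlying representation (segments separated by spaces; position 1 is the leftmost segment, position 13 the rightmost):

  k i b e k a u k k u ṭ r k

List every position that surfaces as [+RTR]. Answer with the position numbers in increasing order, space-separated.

11 12

From /ṭ/ at 11 rightward: 12 /r/ → [+RTR]; 13 /k/ transparent; word edge.
Targets with no active source: positions 4 6 7 10 stay [-emphatic].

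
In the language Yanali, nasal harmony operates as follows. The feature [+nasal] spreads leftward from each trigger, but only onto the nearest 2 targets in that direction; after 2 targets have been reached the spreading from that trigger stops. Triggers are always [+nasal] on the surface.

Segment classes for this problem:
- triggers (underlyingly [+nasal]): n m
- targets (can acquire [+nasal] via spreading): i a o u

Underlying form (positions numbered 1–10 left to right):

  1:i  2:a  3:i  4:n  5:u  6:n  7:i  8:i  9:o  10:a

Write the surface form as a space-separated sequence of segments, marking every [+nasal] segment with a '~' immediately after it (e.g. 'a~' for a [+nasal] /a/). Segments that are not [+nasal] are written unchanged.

i a~ i~ n~ u~ n~ i i o a

From /n/ at 4 leftward: 3 /i/ → [+nasal]; 2 /a/ → [+nasal]; bound reached.
From /n/ at 6 leftward: 5 /u/ → [+nasal]; 4 /n/ is itself a trigger — this domain ends here.
Targets with no active source: positions 1 7 8 9 10 stay [-nasal].
[+nasal] positions on the surface: 2 3 4 5 6.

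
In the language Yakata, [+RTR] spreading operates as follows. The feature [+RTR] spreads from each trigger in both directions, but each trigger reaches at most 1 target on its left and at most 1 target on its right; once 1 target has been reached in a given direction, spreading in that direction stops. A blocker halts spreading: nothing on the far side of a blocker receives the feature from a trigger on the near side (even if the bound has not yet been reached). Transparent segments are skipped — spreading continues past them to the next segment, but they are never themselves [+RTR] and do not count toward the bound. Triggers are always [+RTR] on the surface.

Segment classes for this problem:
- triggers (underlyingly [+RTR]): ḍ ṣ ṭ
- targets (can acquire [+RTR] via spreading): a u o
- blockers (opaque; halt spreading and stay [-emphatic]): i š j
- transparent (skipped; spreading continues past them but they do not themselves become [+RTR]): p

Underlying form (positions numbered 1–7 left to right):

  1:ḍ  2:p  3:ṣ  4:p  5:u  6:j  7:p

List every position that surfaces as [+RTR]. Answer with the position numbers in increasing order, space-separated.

From /ḍ/ at 1 rightward: 2 /p/ transparent; 3 /ṣ/ is itself a trigger — this domain ends here.
From /ḍ/ at 1 leftward: word edge.
From /ṣ/ at 3 rightward: 4 /p/ transparent; 5 /u/ → [+RTR]; bound reached.
From /ṣ/ at 3 leftward: 2 /p/ transparent; 1 /ḍ/ is itself a trigger — this domain ends here.

1 3 5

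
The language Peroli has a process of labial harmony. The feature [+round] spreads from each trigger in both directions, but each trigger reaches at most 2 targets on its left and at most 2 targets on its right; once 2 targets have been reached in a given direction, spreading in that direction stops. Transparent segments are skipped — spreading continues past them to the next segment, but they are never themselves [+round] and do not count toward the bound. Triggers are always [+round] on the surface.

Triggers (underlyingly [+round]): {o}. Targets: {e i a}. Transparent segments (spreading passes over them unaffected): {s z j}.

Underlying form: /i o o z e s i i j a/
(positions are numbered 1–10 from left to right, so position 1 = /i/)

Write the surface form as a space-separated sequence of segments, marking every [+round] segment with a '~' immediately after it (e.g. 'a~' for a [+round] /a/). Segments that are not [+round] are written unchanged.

i~ o~ o~ z e~ s i~ i j a

From /o/ at 2 rightward: 3 /o/ is itself a trigger — this domain ends here.
From /o/ at 2 leftward: 1 /i/ → [+round]; word edge.
From /o/ at 3 rightward: 4 /z/ transparent; 5 /e/ → [+round]; 6 /s/ transparent; 7 /i/ → [+round]; bound reached.
From /o/ at 3 leftward: 2 /o/ is itself a trigger — this domain ends here.
Targets with no active source: positions 8 10 stay [-round].
[+round] positions on the surface: 1 2 3 5 7.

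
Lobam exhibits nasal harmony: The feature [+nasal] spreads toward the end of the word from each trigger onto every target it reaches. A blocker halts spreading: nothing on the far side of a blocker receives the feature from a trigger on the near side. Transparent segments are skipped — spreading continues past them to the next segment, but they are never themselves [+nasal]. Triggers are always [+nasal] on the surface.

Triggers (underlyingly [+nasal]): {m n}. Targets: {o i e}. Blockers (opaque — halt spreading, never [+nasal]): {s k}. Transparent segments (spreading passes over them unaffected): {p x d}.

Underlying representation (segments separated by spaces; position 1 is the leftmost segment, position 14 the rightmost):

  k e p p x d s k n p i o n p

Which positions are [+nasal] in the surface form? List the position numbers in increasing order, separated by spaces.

From /n/ at 9 rightward: 10 /p/ transparent; 11 /i/ → [+nasal]; 12 /o/ → [+nasal]; 13 /n/ is itself a trigger — this domain ends here.
From /n/ at 13 rightward: 14 /p/ transparent; word edge.
Target with no active source: position 2 stays [-nasal].

9 11 12 13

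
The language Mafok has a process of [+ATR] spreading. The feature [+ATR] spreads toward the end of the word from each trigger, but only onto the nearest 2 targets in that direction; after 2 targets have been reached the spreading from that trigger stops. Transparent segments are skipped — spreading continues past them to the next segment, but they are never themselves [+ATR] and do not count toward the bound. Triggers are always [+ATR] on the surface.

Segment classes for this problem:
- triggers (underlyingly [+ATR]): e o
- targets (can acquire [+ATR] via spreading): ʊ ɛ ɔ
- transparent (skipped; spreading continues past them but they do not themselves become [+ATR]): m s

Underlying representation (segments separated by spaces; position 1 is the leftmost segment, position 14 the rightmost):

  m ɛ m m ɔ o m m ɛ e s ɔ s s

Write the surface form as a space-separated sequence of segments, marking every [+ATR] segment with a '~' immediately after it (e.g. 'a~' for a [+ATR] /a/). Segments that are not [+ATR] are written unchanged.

m ɛ m m ɔ o~ m m ɛ~ e~ s ɔ~ s s

From /o/ at 6 rightward: 7 /m/ transparent; 8 /m/ transparent; 9 /ɛ/ → [+ATR]; 10 /e/ is itself a trigger — this domain ends here.
From /e/ at 10 rightward: 11 /s/ transparent; 12 /ɔ/ → [+ATR]; 13 /s/ transparent; 14 /s/ transparent; word edge.
Targets with no active source: positions 2 5 stay [-ATR].
[+ATR] positions on the surface: 6 9 10 12.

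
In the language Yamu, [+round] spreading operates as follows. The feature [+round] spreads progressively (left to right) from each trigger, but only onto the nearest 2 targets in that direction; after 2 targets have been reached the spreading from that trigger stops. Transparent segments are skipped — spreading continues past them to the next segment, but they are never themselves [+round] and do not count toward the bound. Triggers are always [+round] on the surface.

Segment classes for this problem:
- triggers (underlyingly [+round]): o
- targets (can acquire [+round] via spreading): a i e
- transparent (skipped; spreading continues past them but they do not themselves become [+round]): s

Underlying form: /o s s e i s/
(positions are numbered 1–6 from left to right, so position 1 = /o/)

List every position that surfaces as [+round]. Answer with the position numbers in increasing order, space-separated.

From /o/ at 1 rightward: 2 /s/ transparent; 3 /s/ transparent; 4 /e/ → [+round]; 5 /i/ → [+round]; bound reached.

1 4 5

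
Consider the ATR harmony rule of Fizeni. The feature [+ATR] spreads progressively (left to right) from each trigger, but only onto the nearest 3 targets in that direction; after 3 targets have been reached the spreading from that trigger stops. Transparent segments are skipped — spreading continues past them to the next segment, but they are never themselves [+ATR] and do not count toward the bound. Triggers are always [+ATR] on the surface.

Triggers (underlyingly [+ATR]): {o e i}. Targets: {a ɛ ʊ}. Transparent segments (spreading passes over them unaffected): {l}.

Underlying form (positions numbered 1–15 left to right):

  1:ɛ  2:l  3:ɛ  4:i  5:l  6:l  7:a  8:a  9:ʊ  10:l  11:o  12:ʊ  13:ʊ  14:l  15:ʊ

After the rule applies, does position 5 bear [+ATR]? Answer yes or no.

From /i/ at 4 rightward: 5 /l/ transparent; 6 /l/ transparent; 7 /a/ → [+ATR]; 8 /a/ → [+ATR]; 9 /ʊ/ → [+ATR]; bound reached.
From /o/ at 11 rightward: 12 /ʊ/ → [+ATR]; 13 /ʊ/ → [+ATR]; 14 /l/ transparent; 15 /ʊ/ → [+ATR]; bound reached.
Targets with no active source: positions 1 3 stay [-ATR].
[+ATR] positions on the surface: 4 7 8 9 11 12 13 15.

no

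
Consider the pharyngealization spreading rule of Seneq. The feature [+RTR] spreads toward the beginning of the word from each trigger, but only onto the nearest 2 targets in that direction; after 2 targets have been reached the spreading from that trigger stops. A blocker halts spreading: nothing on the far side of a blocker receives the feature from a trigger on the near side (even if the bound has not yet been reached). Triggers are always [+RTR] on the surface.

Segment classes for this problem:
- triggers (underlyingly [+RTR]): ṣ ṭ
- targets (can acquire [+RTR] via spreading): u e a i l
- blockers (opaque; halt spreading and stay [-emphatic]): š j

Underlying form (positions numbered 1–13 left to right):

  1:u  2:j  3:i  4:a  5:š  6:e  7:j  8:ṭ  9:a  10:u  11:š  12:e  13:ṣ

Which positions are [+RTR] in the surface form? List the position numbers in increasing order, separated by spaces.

8 12 13

From /ṭ/ at 8 leftward: 7 /j/ blocks.
From /ṣ/ at 13 leftward: 12 /e/ → [+RTR]; 11 /š/ blocks.
Targets with no active source: positions 1 3 4 6 9 10 stay [-emphatic].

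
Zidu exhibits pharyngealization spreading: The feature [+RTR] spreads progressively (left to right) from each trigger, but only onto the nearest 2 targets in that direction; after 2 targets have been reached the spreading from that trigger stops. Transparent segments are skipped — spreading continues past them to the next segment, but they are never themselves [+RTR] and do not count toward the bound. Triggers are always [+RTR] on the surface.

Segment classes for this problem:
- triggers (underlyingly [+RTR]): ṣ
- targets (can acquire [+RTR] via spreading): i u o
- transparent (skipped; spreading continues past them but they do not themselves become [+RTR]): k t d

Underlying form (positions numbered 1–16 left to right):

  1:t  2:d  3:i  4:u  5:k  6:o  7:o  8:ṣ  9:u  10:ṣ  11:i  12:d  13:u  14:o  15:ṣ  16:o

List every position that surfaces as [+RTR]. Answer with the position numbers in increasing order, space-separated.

From /ṣ/ at 8 rightward: 9 /u/ → [+RTR]; 10 /ṣ/ is itself a trigger — this domain ends here.
From /ṣ/ at 10 rightward: 11 /i/ → [+RTR]; 12 /d/ transparent; 13 /u/ → [+RTR]; bound reached.
From /ṣ/ at 15 rightward: 16 /o/ → [+RTR]; word edge.
Targets with no active source: positions 3 4 6 7 14 stay [-emphatic].

8 9 10 11 13 15 16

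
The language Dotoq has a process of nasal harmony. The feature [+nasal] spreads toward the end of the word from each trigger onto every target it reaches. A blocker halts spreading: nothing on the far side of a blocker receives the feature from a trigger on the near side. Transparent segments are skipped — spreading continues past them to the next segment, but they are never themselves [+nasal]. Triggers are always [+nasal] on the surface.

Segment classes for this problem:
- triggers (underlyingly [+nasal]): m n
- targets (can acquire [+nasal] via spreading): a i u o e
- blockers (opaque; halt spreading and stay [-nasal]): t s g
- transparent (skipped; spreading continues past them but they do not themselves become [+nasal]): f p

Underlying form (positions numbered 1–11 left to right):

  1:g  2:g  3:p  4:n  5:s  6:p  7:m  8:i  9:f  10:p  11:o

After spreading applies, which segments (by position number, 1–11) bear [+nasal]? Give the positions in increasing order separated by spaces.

4 7 8 11

From /n/ at 4 rightward: 5 /s/ blocks.
From /m/ at 7 rightward: 8 /i/ → [+nasal]; 9 /f/ transparent; 10 /p/ transparent; 11 /o/ → [+nasal]; word edge.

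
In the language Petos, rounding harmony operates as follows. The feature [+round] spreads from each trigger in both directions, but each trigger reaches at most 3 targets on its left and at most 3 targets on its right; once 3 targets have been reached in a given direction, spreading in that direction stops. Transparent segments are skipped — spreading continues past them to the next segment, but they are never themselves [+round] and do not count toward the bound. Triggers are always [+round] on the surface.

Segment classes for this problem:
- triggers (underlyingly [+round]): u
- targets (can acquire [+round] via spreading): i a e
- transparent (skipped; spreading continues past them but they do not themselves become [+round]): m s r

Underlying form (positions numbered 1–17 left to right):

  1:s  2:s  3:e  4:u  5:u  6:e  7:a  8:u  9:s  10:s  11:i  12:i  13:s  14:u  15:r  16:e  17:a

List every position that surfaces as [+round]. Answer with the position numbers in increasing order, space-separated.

3 4 5 6 7 8 11 12 14 16 17

From /u/ at 4 rightward: 5 /u/ is itself a trigger — this domain ends here.
From /u/ at 4 leftward: 3 /e/ → [+round]; 2 /s/ transparent; 1 /s/ transparent; word edge.
From /u/ at 5 rightward: 6 /e/ → [+round]; 7 /a/ → [+round]; 8 /u/ is itself a trigger — this domain ends here.
From /u/ at 5 leftward: 4 /u/ is itself a trigger — this domain ends here.
From /u/ at 8 rightward: 9 /s/ transparent; 10 /s/ transparent; 11 /i/ → [+round]; 12 /i/ → [+round]; 13 /s/ transparent; 14 /u/ is itself a trigger — this domain ends here.
From /u/ at 8 leftward: 7 /a/ → [+round]; 6 /e/ → [+round]; 5 /u/ is itself a trigger — this domain ends here.
From /u/ at 14 rightward: 15 /r/ transparent; 16 /e/ → [+round]; 17 /a/ → [+round]; word edge.
From /u/ at 14 leftward: 13 /s/ transparent; 12 /i/ → [+round]; 11 /i/ → [+round]; 10 /s/ transparent; 9 /s/ transparent; 8 /u/ is itself a trigger — this domain ends here.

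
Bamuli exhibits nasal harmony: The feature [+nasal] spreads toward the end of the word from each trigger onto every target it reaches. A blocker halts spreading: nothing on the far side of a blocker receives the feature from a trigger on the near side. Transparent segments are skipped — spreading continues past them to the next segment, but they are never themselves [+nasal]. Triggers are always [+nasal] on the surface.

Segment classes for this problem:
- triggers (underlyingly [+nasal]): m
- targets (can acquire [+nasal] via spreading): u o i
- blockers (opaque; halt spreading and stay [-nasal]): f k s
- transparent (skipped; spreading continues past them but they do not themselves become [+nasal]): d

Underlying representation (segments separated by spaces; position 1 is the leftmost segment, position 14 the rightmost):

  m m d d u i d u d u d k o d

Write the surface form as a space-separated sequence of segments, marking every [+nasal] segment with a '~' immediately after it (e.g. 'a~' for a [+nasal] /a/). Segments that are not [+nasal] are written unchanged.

m~ m~ d d u~ i~ d u~ d u~ d k o d

From /m/ at 1 rightward: 2 /m/ is itself a trigger — this domain ends here.
From /m/ at 2 rightward: 3 /d/ transparent; 4 /d/ transparent; 5 /u/ → [+nasal]; 6 /i/ → [+nasal]; 7 /d/ transparent; 8 /u/ → [+nasal]; 9 /d/ transparent; 10 /u/ → [+nasal]; 11 /d/ transparent; 12 /k/ blocks.
Target with no active source: position 13 stays [-nasal].
[+nasal] positions on the surface: 1 2 5 6 8 10.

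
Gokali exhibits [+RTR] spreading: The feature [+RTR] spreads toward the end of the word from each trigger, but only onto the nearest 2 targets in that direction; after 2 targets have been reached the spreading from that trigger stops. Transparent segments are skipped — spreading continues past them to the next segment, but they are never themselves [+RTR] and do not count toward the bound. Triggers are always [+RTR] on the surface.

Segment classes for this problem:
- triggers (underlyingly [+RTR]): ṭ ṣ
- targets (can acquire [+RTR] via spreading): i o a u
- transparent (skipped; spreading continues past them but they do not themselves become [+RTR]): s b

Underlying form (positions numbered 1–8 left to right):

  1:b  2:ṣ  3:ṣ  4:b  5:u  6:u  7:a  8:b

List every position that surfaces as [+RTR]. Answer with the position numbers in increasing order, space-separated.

2 3 5 6

From /ṣ/ at 2 rightward: 3 /ṣ/ is itself a trigger — this domain ends here.
From /ṣ/ at 3 rightward: 4 /b/ transparent; 5 /u/ → [+RTR]; 6 /u/ → [+RTR]; bound reached.
Target with no active source: position 7 stays [-emphatic].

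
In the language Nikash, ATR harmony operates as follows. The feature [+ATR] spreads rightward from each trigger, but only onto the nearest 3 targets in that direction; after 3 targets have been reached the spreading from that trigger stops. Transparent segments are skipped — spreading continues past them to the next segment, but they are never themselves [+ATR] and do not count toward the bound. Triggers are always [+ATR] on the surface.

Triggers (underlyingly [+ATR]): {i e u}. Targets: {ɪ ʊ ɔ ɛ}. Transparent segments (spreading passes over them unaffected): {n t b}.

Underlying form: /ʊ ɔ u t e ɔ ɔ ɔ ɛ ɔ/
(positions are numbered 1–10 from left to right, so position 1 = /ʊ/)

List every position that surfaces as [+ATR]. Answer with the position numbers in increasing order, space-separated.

3 5 6 7 8

From /u/ at 3 rightward: 4 /t/ transparent; 5 /e/ is itself a trigger — this domain ends here.
From /e/ at 5 rightward: 6 /ɔ/ → [+ATR]; 7 /ɔ/ → [+ATR]; 8 /ɔ/ → [+ATR]; bound reached.
Targets with no active source: positions 1 2 9 10 stay [-ATR].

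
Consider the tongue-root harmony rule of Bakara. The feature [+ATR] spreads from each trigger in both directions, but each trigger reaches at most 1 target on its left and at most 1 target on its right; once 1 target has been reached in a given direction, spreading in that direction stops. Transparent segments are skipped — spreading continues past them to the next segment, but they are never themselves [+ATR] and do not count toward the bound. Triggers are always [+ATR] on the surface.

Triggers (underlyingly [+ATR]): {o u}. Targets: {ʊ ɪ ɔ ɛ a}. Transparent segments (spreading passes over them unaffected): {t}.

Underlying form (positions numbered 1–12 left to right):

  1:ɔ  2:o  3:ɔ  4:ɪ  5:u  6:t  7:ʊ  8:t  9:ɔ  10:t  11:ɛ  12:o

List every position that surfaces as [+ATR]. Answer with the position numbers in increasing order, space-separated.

From /o/ at 2 rightward: 3 /ɔ/ → [+ATR]; bound reached.
From /o/ at 2 leftward: 1 /ɔ/ → [+ATR]; bound reached.
From /u/ at 5 rightward: 6 /t/ transparent; 7 /ʊ/ → [+ATR]; bound reached.
From /u/ at 5 leftward: 4 /ɪ/ → [+ATR]; bound reached.
From /o/ at 12 rightward: word edge.
From /o/ at 12 leftward: 11 /ɛ/ → [+ATR]; bound reached.
Target with no active source: position 9 stays [-ATR].

1 2 3 4 5 7 11 12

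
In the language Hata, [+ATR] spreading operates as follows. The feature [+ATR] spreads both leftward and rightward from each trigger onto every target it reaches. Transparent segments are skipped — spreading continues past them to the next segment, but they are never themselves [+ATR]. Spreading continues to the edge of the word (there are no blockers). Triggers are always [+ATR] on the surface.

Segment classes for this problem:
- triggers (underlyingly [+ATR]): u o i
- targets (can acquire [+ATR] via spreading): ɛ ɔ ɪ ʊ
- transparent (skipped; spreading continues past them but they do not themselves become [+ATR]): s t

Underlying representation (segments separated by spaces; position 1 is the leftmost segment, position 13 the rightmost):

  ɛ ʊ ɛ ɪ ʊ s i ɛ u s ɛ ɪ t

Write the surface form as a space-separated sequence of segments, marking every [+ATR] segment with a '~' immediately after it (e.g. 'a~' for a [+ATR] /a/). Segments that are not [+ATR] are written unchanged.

ɛ~ ʊ~ ɛ~ ɪ~ ʊ~ s i~ ɛ~ u~ s ɛ~ ɪ~ t

From /i/ at 7 rightward: 8 /ɛ/ → [+ATR]; 9 /u/ is itself a trigger — this domain ends here.
From /i/ at 7 leftward: 6 /s/ transparent; 5 /ʊ/ → [+ATR]; 4 /ɪ/ → [+ATR]; 3 /ɛ/ → [+ATR]; 2 /ʊ/ → [+ATR]; 1 /ɛ/ → [+ATR]; word edge.
From /u/ at 9 rightward: 10 /s/ transparent; 11 /ɛ/ → [+ATR]; 12 /ɪ/ → [+ATR]; 13 /t/ transparent; word edge.
From /u/ at 9 leftward: 8 /ɛ/ → [+ATR]; 7 /i/ is itself a trigger — this domain ends here.
[+ATR] positions on the surface: 1 2 3 4 5 7 8 9 11 12.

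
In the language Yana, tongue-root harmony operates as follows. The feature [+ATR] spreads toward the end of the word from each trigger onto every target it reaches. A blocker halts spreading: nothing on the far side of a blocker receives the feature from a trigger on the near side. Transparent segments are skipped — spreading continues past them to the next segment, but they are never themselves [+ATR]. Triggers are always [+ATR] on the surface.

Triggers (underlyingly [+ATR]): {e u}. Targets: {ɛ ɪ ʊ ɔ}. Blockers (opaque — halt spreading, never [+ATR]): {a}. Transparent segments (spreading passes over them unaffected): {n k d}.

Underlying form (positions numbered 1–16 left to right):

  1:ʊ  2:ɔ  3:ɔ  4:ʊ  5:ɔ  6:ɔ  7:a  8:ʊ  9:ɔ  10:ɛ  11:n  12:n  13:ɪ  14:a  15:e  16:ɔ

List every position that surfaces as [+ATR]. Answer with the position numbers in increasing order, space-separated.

15 16

From /e/ at 15 rightward: 16 /ɔ/ → [+ATR]; word edge.
Targets with no active source: positions 1 2 3 4 5 6 8 9 10 13 stay [-ATR].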